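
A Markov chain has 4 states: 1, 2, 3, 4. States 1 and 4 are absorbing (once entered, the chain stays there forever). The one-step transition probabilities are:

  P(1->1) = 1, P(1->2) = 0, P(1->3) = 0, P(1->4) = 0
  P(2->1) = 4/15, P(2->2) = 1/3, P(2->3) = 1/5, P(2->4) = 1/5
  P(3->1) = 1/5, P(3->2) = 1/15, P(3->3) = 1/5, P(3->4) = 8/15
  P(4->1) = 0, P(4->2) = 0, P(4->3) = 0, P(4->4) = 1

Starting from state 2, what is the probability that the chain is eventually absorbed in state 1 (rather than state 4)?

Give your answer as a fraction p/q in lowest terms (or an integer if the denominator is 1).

Answer: 19/39

Derivation:
Let a_i = P(absorbed in 1 | start in state i).
Boundary conditions: a_1 = 1, a_4 = 0.
For each transient state i, a_i = sum_j P(i->j) * a_j:
  a_2 = 4/15*a_1 + 1/3*a_2 + 1/5*a_3 + 1/5*a_4
  a_3 = 1/5*a_1 + 1/15*a_2 + 1/5*a_3 + 8/15*a_4

Substituting a_1 = 1 and a_4 = 0, rearrange to (I - Q) a = r where r[i] = P(i -> 1):
  [2/3, -1/5] . (a_2, a_3) = 4/15
  [-1/15, 4/5] . (a_2, a_3) = 1/5

Solving yields:
  a_2 = 19/39
  a_3 = 34/117

Starting state is 2, so the absorption probability is a_2 = 19/39.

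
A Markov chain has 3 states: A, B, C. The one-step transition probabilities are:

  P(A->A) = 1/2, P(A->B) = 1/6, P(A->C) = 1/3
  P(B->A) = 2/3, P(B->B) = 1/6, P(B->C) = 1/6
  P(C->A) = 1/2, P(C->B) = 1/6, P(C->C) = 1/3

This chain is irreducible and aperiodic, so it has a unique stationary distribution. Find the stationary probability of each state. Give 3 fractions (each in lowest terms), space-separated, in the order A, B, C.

The stationary distribution satisfies pi = pi * P, i.e.:
  pi_A = 1/2*pi_A + 2/3*pi_B + 1/2*pi_C
  pi_B = 1/6*pi_A + 1/6*pi_B + 1/6*pi_C
  pi_C = 1/3*pi_A + 1/6*pi_B + 1/3*pi_C
with normalization: pi_A + pi_B + pi_C = 1.

Using the first 2 balance equations plus normalization, the linear system A*pi = b is:
  [-1/2, 2/3, 1/2] . pi = 0
  [1/6, -5/6, 1/6] . pi = 0
  [1, 1, 1] . pi = 1

Solving yields:
  pi_A = 19/36
  pi_B = 1/6
  pi_C = 11/36

Verification (pi * P):
  19/36*1/2 + 1/6*2/3 + 11/36*1/2 = 19/36 = pi_A  (ok)
  19/36*1/6 + 1/6*1/6 + 11/36*1/6 = 1/6 = pi_B  (ok)
  19/36*1/3 + 1/6*1/6 + 11/36*1/3 = 11/36 = pi_C  (ok)

Answer: 19/36 1/6 11/36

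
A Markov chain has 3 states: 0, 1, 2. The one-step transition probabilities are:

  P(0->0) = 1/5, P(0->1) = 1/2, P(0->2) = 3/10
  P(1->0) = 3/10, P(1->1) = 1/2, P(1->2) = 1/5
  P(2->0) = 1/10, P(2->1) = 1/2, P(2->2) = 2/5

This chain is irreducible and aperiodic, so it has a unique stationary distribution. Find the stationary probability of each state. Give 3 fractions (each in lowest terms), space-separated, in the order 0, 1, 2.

The stationary distribution satisfies pi = pi * P, i.e.:
  pi_0 = 1/5*pi_0 + 3/10*pi_1 + 1/10*pi_2
  pi_1 = 1/2*pi_0 + 1/2*pi_1 + 1/2*pi_2
  pi_2 = 3/10*pi_0 + 1/5*pi_1 + 2/5*pi_2
with normalization: pi_0 + pi_1 + pi_2 = 1.

Using the first 2 balance equations plus normalization, the linear system A*pi = b is:
  [-4/5, 3/10, 1/10] . pi = 0
  [1/2, -1/2, 1/2] . pi = 0
  [1, 1, 1] . pi = 1

Solving yields:
  pi_0 = 2/9
  pi_1 = 1/2
  pi_2 = 5/18

Verification (pi * P):
  2/9*1/5 + 1/2*3/10 + 5/18*1/10 = 2/9 = pi_0  (ok)
  2/9*1/2 + 1/2*1/2 + 5/18*1/2 = 1/2 = pi_1  (ok)
  2/9*3/10 + 1/2*1/5 + 5/18*2/5 = 5/18 = pi_2  (ok)

Answer: 2/9 1/2 5/18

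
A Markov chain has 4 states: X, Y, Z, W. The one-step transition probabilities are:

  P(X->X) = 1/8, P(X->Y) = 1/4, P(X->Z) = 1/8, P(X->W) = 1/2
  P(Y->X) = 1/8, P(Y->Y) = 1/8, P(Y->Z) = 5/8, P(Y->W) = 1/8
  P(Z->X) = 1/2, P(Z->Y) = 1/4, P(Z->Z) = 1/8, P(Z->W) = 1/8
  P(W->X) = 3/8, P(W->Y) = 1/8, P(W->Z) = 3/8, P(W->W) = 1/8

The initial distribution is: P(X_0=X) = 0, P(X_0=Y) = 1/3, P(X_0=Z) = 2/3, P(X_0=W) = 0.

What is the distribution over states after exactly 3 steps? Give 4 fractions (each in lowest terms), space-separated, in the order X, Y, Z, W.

Answer: 37/128 293/1536 227/768 115/512

Derivation:
Propagating the distribution step by step (d_{t+1} = d_t * P):
d_0 = (X=0, Y=1/3, Z=2/3, W=0)
  d_1[X] = 0*1/8 + 1/3*1/8 + 2/3*1/2 + 0*3/8 = 3/8
  d_1[Y] = 0*1/4 + 1/3*1/8 + 2/3*1/4 + 0*1/8 = 5/24
  d_1[Z] = 0*1/8 + 1/3*5/8 + 2/3*1/8 + 0*3/8 = 7/24
  d_1[W] = 0*1/2 + 1/3*1/8 + 2/3*1/8 + 0*1/8 = 1/8
d_1 = (X=3/8, Y=5/24, Z=7/24, W=1/8)
  d_2[X] = 3/8*1/8 + 5/24*1/8 + 7/24*1/2 + 1/8*3/8 = 17/64
  d_2[Y] = 3/8*1/4 + 5/24*1/8 + 7/24*1/4 + 1/8*1/8 = 5/24
  d_2[Z] = 3/8*1/8 + 5/24*5/8 + 7/24*1/8 + 1/8*3/8 = 25/96
  d_2[W] = 3/8*1/2 + 5/24*1/8 + 7/24*1/8 + 1/8*1/8 = 17/64
d_2 = (X=17/64, Y=5/24, Z=25/96, W=17/64)
  d_3[X] = 17/64*1/8 + 5/24*1/8 + 25/96*1/2 + 17/64*3/8 = 37/128
  d_3[Y] = 17/64*1/4 + 5/24*1/8 + 25/96*1/4 + 17/64*1/8 = 293/1536
  d_3[Z] = 17/64*1/8 + 5/24*5/8 + 25/96*1/8 + 17/64*3/8 = 227/768
  d_3[W] = 17/64*1/2 + 5/24*1/8 + 25/96*1/8 + 17/64*1/8 = 115/512
d_3 = (X=37/128, Y=293/1536, Z=227/768, W=115/512)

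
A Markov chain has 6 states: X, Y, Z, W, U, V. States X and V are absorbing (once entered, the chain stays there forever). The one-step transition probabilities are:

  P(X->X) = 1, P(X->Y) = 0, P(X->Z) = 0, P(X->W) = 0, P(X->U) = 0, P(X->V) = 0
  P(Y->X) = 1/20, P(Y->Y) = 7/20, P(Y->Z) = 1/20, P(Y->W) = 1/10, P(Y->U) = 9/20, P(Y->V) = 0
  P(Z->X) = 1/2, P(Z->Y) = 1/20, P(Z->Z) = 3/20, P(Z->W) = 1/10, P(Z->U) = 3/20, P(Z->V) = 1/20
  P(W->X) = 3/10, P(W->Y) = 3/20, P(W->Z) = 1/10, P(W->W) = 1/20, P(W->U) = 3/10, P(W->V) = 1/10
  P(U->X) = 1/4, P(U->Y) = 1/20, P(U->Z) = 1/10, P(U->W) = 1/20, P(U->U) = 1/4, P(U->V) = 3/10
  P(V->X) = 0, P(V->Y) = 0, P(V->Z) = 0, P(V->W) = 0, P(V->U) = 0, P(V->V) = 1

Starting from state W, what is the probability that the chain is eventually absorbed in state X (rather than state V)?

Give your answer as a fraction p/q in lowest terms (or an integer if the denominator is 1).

Answer: 11645/17656

Derivation:
Let a_i = P(absorbed in X | start in state i).
Boundary conditions: a_X = 1, a_V = 0.
For each transient state i, a_i = sum_j P(i->j) * a_j:
  a_Y = 1/20*a_X + 7/20*a_Y + 1/20*a_Z + 1/10*a_W + 9/20*a_U + 0*a_V
  a_Z = 1/2*a_X + 1/20*a_Y + 3/20*a_Z + 1/10*a_W + 3/20*a_U + 1/20*a_V
  a_W = 3/10*a_X + 3/20*a_Y + 1/10*a_Z + 1/20*a_W + 3/10*a_U + 1/10*a_V
  a_U = 1/4*a_X + 1/20*a_Y + 1/10*a_Z + 1/20*a_W + 1/4*a_U + 3/10*a_V

Substituting a_X = 1 and a_V = 0, rearrange to (I - Q) a = r where r[i] = P(i -> X):
  [13/20, -1/20, -1/10, -9/20] . (a_Y, a_Z, a_W, a_U) = 1/20
  [-1/20, 17/20, -1/10, -3/20] . (a_Y, a_Z, a_W, a_U) = 1/2
  [-3/20, -1/10, 19/20, -3/10] . (a_Y, a_Z, a_W, a_U) = 3/10
  [-1/20, -1/10, -1/20, 3/4] . (a_Y, a_Z, a_W, a_U) = 1/4

Solving yields:
  a_Y = 10623/17656
  a_Z = 14011/17656
  a_W = 11645/17656
  a_U = 4619/8828

Starting state is W, so the absorption probability is a_W = 11645/17656.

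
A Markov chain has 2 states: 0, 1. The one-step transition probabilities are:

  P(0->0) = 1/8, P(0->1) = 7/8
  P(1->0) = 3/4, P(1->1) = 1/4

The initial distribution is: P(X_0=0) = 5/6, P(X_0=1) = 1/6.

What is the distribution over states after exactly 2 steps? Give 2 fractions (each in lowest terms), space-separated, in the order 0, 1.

Answer: 233/384 151/384

Derivation:
Propagating the distribution step by step (d_{t+1} = d_t * P):
d_0 = (0=5/6, 1=1/6)
  d_1[0] = 5/6*1/8 + 1/6*3/4 = 11/48
  d_1[1] = 5/6*7/8 + 1/6*1/4 = 37/48
d_1 = (0=11/48, 1=37/48)
  d_2[0] = 11/48*1/8 + 37/48*3/4 = 233/384
  d_2[1] = 11/48*7/8 + 37/48*1/4 = 151/384
d_2 = (0=233/384, 1=151/384)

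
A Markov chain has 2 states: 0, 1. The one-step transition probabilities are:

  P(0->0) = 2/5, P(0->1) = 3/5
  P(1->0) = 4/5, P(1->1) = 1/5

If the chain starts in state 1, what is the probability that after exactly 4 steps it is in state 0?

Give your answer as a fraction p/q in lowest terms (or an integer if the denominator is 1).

Computing P^4 by repeated multiplication:
P^1 =
  0: [2/5, 3/5]
  1: [4/5, 1/5]
P^2 =
  0: [16/25, 9/25]
  1: [12/25, 13/25]
P^3 =
  0: [68/125, 57/125]
  1: [76/125, 49/125]
P^4 =
  0: [364/625, 261/625]
  1: [348/625, 277/625]

(P^4)[1 -> 0] = 348/625

Answer: 348/625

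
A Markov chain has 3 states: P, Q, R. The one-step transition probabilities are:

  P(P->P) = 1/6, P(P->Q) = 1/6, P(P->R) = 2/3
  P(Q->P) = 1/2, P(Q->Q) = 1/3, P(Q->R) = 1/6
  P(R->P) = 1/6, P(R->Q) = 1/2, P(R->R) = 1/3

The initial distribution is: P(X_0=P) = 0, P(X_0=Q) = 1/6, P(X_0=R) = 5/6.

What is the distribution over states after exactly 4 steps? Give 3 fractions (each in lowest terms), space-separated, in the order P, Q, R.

Answer: 1081/3888 2723/7776 2891/7776

Derivation:
Propagating the distribution step by step (d_{t+1} = d_t * P):
d_0 = (P=0, Q=1/6, R=5/6)
  d_1[P] = 0*1/6 + 1/6*1/2 + 5/6*1/6 = 2/9
  d_1[Q] = 0*1/6 + 1/6*1/3 + 5/6*1/2 = 17/36
  d_1[R] = 0*2/3 + 1/6*1/6 + 5/6*1/3 = 11/36
d_1 = (P=2/9, Q=17/36, R=11/36)
  d_2[P] = 2/9*1/6 + 17/36*1/2 + 11/36*1/6 = 35/108
  d_2[Q] = 2/9*1/6 + 17/36*1/3 + 11/36*1/2 = 25/72
  d_2[R] = 2/9*2/3 + 17/36*1/6 + 11/36*1/3 = 71/216
d_2 = (P=35/108, Q=25/72, R=71/216)
  d_3[P] = 35/108*1/6 + 25/72*1/2 + 71/216*1/6 = 61/216
  d_3[Q] = 35/108*1/6 + 25/72*1/3 + 71/216*1/2 = 433/1296
  d_3[R] = 35/108*2/3 + 25/72*1/6 + 71/216*1/3 = 497/1296
d_3 = (P=61/216, Q=433/1296, R=497/1296)
  d_4[P] = 61/216*1/6 + 433/1296*1/2 + 497/1296*1/6 = 1081/3888
  d_4[Q] = 61/216*1/6 + 433/1296*1/3 + 497/1296*1/2 = 2723/7776
  d_4[R] = 61/216*2/3 + 433/1296*1/6 + 497/1296*1/3 = 2891/7776
d_4 = (P=1081/3888, Q=2723/7776, R=2891/7776)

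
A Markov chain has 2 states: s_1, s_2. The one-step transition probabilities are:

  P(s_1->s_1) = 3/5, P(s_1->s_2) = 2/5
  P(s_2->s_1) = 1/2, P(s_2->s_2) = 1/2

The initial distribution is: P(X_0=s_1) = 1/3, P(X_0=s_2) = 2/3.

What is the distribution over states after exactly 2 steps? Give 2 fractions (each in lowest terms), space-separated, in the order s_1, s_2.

Answer: 83/150 67/150

Derivation:
Propagating the distribution step by step (d_{t+1} = d_t * P):
d_0 = (s_1=1/3, s_2=2/3)
  d_1[s_1] = 1/3*3/5 + 2/3*1/2 = 8/15
  d_1[s_2] = 1/3*2/5 + 2/3*1/2 = 7/15
d_1 = (s_1=8/15, s_2=7/15)
  d_2[s_1] = 8/15*3/5 + 7/15*1/2 = 83/150
  d_2[s_2] = 8/15*2/5 + 7/15*1/2 = 67/150
d_2 = (s_1=83/150, s_2=67/150)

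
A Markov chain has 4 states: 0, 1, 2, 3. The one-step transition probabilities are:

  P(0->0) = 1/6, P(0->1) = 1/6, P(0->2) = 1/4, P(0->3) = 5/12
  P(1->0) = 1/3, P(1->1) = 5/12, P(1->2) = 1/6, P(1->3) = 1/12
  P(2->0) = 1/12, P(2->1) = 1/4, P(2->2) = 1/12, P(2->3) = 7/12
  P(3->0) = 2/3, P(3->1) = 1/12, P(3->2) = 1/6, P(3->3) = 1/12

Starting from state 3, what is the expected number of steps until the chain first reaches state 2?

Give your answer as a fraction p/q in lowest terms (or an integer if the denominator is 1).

Let h_i = expected steps to first reach 2 from state i.
Boundary: h_2 = 0.
First-step equations for the other states:
  h_0 = 1 + 1/6*h_0 + 1/6*h_1 + 1/4*h_2 + 5/12*h_3
  h_1 = 1 + 1/3*h_0 + 5/12*h_1 + 1/6*h_2 + 1/12*h_3
  h_3 = 1 + 2/3*h_0 + 1/12*h_1 + 1/6*h_2 + 1/12*h_3

Substituting h_2 = 0 and rearranging gives the linear system (I - Q) h = 1:
  [5/6, -1/6, -5/12] . (h_0, h_1, h_3) = 1
  [-1/3, 7/12, -1/12] . (h_0, h_1, h_3) = 1
  [-2/3, -1/12, 11/12] . (h_0, h_1, h_3) = 1

Solving yields:
  h_0 = 420/89
  h_1 = 456/89
  h_3 = 444/89

Starting state is 3, so the expected hitting time is h_3 = 444/89.

Answer: 444/89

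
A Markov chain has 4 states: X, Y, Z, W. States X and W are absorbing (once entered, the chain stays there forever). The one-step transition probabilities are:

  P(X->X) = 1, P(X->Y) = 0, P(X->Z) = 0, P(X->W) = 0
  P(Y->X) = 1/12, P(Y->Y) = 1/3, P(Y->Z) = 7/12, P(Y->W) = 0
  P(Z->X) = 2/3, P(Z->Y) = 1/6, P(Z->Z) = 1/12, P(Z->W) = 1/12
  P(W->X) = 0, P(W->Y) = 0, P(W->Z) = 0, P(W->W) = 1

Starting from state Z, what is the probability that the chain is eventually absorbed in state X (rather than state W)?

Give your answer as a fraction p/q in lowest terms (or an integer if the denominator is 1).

Let a_i = P(absorbed in X | start in state i).
Boundary conditions: a_X = 1, a_W = 0.
For each transient state i, a_i = sum_j P(i->j) * a_j:
  a_Y = 1/12*a_X + 1/3*a_Y + 7/12*a_Z + 0*a_W
  a_Z = 2/3*a_X + 1/6*a_Y + 1/12*a_Z + 1/12*a_W

Substituting a_X = 1 and a_W = 0, rearrange to (I - Q) a = r where r[i] = P(i -> X):
  [2/3, -7/12] . (a_Y, a_Z) = 1/12
  [-1/6, 11/12] . (a_Y, a_Z) = 2/3

Solving yields:
  a_Y = 67/74
  a_Z = 33/37

Starting state is Z, so the absorption probability is a_Z = 33/37.

Answer: 33/37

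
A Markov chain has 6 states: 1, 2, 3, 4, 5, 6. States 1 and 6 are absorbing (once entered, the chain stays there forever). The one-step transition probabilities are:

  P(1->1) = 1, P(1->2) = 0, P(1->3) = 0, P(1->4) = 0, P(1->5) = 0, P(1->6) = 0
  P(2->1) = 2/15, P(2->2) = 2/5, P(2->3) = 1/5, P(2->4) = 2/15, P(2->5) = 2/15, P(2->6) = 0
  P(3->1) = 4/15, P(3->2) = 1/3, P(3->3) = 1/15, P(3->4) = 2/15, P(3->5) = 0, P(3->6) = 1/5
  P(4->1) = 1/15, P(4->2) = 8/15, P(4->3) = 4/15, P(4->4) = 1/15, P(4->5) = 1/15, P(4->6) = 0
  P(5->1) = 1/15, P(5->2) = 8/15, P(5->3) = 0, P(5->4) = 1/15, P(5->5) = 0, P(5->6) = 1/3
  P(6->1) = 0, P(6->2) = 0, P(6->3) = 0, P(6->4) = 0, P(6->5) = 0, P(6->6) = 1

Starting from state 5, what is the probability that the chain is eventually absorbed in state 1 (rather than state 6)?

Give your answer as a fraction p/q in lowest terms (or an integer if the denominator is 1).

Let a_i = P(absorbed in 1 | start in state i).
Boundary conditions: a_1 = 1, a_6 = 0.
For each transient state i, a_i = sum_j P(i->j) * a_j:
  a_2 = 2/15*a_1 + 2/5*a_2 + 1/5*a_3 + 2/15*a_4 + 2/15*a_5 + 0*a_6
  a_3 = 4/15*a_1 + 1/3*a_2 + 1/15*a_3 + 2/15*a_4 + 0*a_5 + 1/5*a_6
  a_4 = 1/15*a_1 + 8/15*a_2 + 4/15*a_3 + 1/15*a_4 + 1/15*a_5 + 0*a_6
  a_5 = 1/15*a_1 + 8/15*a_2 + 0*a_3 + 1/15*a_4 + 0*a_5 + 1/3*a_6

Substituting a_1 = 1 and a_6 = 0, rearrange to (I - Q) a = r where r[i] = P(i -> 1):
  [3/5, -1/5, -2/15, -2/15] . (a_2, a_3, a_4, a_5) = 2/15
  [-1/3, 14/15, -2/15, 0] . (a_2, a_3, a_4, a_5) = 4/15
  [-8/15, -4/15, 14/15, -1/15] . (a_2, a_3, a_4, a_5) = 1/15
  [-8/15, 0, -1/15, 1] . (a_2, a_3, a_4, a_5) = 1/15

Solving yields:
  a_2 = 1916/2779
  a_3 = 1748/2779
  a_4 = 1888/2779
  a_5 = 1333/2779

Starting state is 5, so the absorption probability is a_5 = 1333/2779.

Answer: 1333/2779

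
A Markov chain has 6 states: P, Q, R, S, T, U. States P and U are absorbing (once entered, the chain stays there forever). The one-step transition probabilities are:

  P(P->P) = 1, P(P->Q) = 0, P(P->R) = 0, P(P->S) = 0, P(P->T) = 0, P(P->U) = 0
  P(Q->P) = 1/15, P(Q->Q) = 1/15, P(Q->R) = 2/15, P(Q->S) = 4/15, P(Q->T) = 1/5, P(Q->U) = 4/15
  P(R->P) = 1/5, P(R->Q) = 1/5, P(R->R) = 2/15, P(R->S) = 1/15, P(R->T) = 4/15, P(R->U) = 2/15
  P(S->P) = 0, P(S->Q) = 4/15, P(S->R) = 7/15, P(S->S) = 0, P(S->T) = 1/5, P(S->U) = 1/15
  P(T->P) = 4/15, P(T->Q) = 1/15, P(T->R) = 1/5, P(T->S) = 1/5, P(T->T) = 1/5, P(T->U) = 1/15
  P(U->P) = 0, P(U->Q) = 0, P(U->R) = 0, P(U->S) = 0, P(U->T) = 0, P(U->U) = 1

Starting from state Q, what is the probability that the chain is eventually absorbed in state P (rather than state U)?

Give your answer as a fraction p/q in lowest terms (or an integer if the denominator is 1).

Let a_i = P(absorbed in P | start in state i).
Boundary conditions: a_P = 1, a_U = 0.
For each transient state i, a_i = sum_j P(i->j) * a_j:
  a_Q = 1/15*a_P + 1/15*a_Q + 2/15*a_R + 4/15*a_S + 1/5*a_T + 4/15*a_U
  a_R = 1/5*a_P + 1/5*a_Q + 2/15*a_R + 1/15*a_S + 4/15*a_T + 2/15*a_U
  a_S = 0*a_P + 4/15*a_Q + 7/15*a_R + 0*a_S + 1/5*a_T + 1/15*a_U
  a_T = 4/15*a_P + 1/15*a_Q + 1/5*a_R + 1/5*a_S + 1/5*a_T + 1/15*a_U

Substituting a_P = 1 and a_U = 0, rearrange to (I - Q) a = r where r[i] = P(i -> P):
  [14/15, -2/15, -4/15, -1/5] . (a_Q, a_R, a_S, a_T) = 1/15
  [-1/5, 13/15, -1/15, -4/15] . (a_Q, a_R, a_S, a_T) = 1/5
  [-4/15, -7/15, 1, -1/5] . (a_Q, a_R, a_S, a_T) = 0
  [-1/15, -1/5, -1/5, 4/5] . (a_Q, a_R, a_S, a_T) = 4/15

Solving yields:
  a_Q = 4217/9715
  a_R = 11003/19430
  a_S = 9863/19430
  a_T = 6198/9715

Starting state is Q, so the absorption probability is a_Q = 4217/9715.

Answer: 4217/9715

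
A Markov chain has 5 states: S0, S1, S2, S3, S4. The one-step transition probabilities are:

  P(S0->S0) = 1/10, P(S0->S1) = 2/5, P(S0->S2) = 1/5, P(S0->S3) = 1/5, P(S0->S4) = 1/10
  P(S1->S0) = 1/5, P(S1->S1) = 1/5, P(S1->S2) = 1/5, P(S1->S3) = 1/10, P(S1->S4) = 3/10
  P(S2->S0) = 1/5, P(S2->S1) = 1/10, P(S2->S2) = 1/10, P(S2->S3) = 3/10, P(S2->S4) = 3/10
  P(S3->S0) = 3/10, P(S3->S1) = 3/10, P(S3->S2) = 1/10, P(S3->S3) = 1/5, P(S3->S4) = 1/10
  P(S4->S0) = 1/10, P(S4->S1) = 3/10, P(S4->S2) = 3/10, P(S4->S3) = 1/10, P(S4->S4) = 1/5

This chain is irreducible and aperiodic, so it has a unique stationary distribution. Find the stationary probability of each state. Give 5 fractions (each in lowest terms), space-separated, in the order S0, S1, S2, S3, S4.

Answer: 532/2981 761/2981 552/2981 513/2981 623/2981

Derivation:
The stationary distribution satisfies pi = pi * P, i.e.:
  pi_S0 = 1/10*pi_S0 + 1/5*pi_S1 + 1/5*pi_S2 + 3/10*pi_S3 + 1/10*pi_S4
  pi_S1 = 2/5*pi_S0 + 1/5*pi_S1 + 1/10*pi_S2 + 3/10*pi_S3 + 3/10*pi_S4
  pi_S2 = 1/5*pi_S0 + 1/5*pi_S1 + 1/10*pi_S2 + 1/10*pi_S3 + 3/10*pi_S4
  pi_S3 = 1/5*pi_S0 + 1/10*pi_S1 + 3/10*pi_S2 + 1/5*pi_S3 + 1/10*pi_S4
  pi_S4 = 1/10*pi_S0 + 3/10*pi_S1 + 3/10*pi_S2 + 1/10*pi_S3 + 1/5*pi_S4
with normalization: pi_S0 + pi_S1 + pi_S2 + pi_S3 + pi_S4 = 1.

Using the first 4 balance equations plus normalization, the linear system A*pi = b is:
  [-9/10, 1/5, 1/5, 3/10, 1/10] . pi = 0
  [2/5, -4/5, 1/10, 3/10, 3/10] . pi = 0
  [1/5, 1/5, -9/10, 1/10, 3/10] . pi = 0
  [1/5, 1/10, 3/10, -4/5, 1/10] . pi = 0
  [1, 1, 1, 1, 1] . pi = 1

Solving yields:
  pi_S0 = 532/2981
  pi_S1 = 761/2981
  pi_S2 = 552/2981
  pi_S3 = 513/2981
  pi_S4 = 623/2981

Verification (pi * P):
  532/2981*1/10 + 761/2981*1/5 + 552/2981*1/5 + 513/2981*3/10 + 623/2981*1/10 = 532/2981 = pi_S0  (ok)
  532/2981*2/5 + 761/2981*1/5 + 552/2981*1/10 + 513/2981*3/10 + 623/2981*3/10 = 761/2981 = pi_S1  (ok)
  532/2981*1/5 + 761/2981*1/5 + 552/2981*1/10 + 513/2981*1/10 + 623/2981*3/10 = 552/2981 = pi_S2  (ok)
  532/2981*1/5 + 761/2981*1/10 + 552/2981*3/10 + 513/2981*1/5 + 623/2981*1/10 = 513/2981 = pi_S3  (ok)
  532/2981*1/10 + 761/2981*3/10 + 552/2981*3/10 + 513/2981*1/10 + 623/2981*1/5 = 623/2981 = pi_S4  (ok)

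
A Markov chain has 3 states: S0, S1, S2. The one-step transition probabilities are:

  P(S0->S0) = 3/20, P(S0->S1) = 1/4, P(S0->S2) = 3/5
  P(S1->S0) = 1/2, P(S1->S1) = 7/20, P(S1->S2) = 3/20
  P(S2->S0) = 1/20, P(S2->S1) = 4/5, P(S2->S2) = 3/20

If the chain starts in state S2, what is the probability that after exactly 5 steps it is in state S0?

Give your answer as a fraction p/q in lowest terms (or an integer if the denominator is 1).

Computing P^5 by repeated multiplication:
P^1 =
  S0: [3/20, 1/4, 3/5]
  S1: [1/2, 7/20, 3/20]
  S2: [1/20, 4/5, 3/20]
P^2 =
  S0: [71/400, 121/200, 87/400]
  S1: [103/400, 147/400, 3/8]
  S2: [83/200, 33/80, 69/400]
P^3 =
  S0: [17/50, 3441/8000, 1839/8000]
  S1: [1929/8000, 493/1000, 2127/8000]
  S2: [2217/8000, 3089/8000, 1347/4000]
P^4 =
  S0: [44409/160000, 67111/160000, 303/1000]
  S1: [23677/80000, 14257/32000, 41361/160000]
  S2: [8047/32000, 18953/40000, 43953/160000]
P^5 =
  S0: [852817/3200000, 733751/1600000, 879681/3200000]
  S1: [896273/3200000, 1397541/3200000, 453093/1600000]
  S2: [461389/1600000, 1435107/3200000, 168423/640000]

(P^5)[S2 -> S0] = 461389/1600000

Answer: 461389/1600000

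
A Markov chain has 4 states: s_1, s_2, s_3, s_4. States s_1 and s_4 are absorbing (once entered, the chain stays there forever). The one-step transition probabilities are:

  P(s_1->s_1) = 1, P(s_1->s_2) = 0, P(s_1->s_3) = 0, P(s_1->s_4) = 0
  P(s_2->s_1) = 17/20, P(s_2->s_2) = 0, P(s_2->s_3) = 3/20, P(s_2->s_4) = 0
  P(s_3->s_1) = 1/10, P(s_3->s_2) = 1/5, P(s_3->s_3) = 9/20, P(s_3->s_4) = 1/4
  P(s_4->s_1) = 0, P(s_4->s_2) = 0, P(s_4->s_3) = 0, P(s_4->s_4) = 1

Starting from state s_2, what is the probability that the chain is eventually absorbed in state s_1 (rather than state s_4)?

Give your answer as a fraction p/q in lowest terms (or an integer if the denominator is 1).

Answer: 193/208

Derivation:
Let a_i = P(absorbed in s_1 | start in state i).
Boundary conditions: a_s_1 = 1, a_s_4 = 0.
For each transient state i, a_i = sum_j P(i->j) * a_j:
  a_s_2 = 17/20*a_s_1 + 0*a_s_2 + 3/20*a_s_3 + 0*a_s_4
  a_s_3 = 1/10*a_s_1 + 1/5*a_s_2 + 9/20*a_s_3 + 1/4*a_s_4

Substituting a_s_1 = 1 and a_s_4 = 0, rearrange to (I - Q) a = r where r[i] = P(i -> s_1):
  [1, -3/20] . (a_s_2, a_s_3) = 17/20
  [-1/5, 11/20] . (a_s_2, a_s_3) = 1/10

Solving yields:
  a_s_2 = 193/208
  a_s_3 = 27/52

Starting state is s_2, so the absorption probability is a_s_2 = 193/208.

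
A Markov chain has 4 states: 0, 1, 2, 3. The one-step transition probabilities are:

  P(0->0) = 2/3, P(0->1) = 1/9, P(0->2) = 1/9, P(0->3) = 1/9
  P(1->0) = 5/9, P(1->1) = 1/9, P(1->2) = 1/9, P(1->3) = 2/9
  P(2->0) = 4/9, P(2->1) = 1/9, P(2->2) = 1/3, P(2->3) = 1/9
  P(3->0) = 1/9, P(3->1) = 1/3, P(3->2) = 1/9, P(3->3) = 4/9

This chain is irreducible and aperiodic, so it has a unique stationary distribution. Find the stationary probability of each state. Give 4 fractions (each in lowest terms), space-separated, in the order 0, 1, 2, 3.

The stationary distribution satisfies pi = pi * P, i.e.:
  pi_0 = 2/3*pi_0 + 5/9*pi_1 + 4/9*pi_2 + 1/9*pi_3
  pi_1 = 1/9*pi_0 + 1/9*pi_1 + 1/9*pi_2 + 1/3*pi_3
  pi_2 = 1/9*pi_0 + 1/9*pi_1 + 1/3*pi_2 + 1/9*pi_3
  pi_3 = 1/9*pi_0 + 2/9*pi_1 + 1/9*pi_2 + 4/9*pi_3
with normalization: pi_0 + pi_1 + pi_2 + pi_3 = 1.

Using the first 3 balance equations plus normalization, the linear system A*pi = b is:
  [-1/3, 5/9, 4/9, 1/9] . pi = 0
  [1/9, -8/9, 1/9, 1/3] . pi = 0
  [1/9, 1/9, -2/3, 1/9] . pi = 0
  [1, 1, 1, 1] . pi = 1

Solving yields:
  pi_0 = 93/182
  pi_1 = 2/13
  pi_2 = 1/7
  pi_3 = 5/26

Verification (pi * P):
  93/182*2/3 + 2/13*5/9 + 1/7*4/9 + 5/26*1/9 = 93/182 = pi_0  (ok)
  93/182*1/9 + 2/13*1/9 + 1/7*1/9 + 5/26*1/3 = 2/13 = pi_1  (ok)
  93/182*1/9 + 2/13*1/9 + 1/7*1/3 + 5/26*1/9 = 1/7 = pi_2  (ok)
  93/182*1/9 + 2/13*2/9 + 1/7*1/9 + 5/26*4/9 = 5/26 = pi_3  (ok)

Answer: 93/182 2/13 1/7 5/26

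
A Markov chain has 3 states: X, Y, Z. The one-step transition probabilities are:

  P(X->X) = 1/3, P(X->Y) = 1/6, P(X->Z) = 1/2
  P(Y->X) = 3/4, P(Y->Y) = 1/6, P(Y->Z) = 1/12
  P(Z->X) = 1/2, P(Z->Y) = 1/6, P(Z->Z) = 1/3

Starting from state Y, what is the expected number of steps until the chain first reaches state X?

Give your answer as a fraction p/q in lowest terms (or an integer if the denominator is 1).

Answer: 18/13

Derivation:
Let h_i = expected steps to first reach X from state i.
Boundary: h_X = 0.
First-step equations for the other states:
  h_Y = 1 + 3/4*h_X + 1/6*h_Y + 1/12*h_Z
  h_Z = 1 + 1/2*h_X + 1/6*h_Y + 1/3*h_Z

Substituting h_X = 0 and rearranging gives the linear system (I - Q) h = 1:
  [5/6, -1/12] . (h_Y, h_Z) = 1
  [-1/6, 2/3] . (h_Y, h_Z) = 1

Solving yields:
  h_Y = 18/13
  h_Z = 24/13

Starting state is Y, so the expected hitting time is h_Y = 18/13.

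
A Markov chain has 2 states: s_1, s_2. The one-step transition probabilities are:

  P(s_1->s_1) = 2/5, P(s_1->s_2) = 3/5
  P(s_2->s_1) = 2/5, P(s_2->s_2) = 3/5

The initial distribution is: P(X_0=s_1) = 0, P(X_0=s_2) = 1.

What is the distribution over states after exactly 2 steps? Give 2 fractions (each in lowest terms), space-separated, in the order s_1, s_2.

Propagating the distribution step by step (d_{t+1} = d_t * P):
d_0 = (s_1=0, s_2=1)
  d_1[s_1] = 0*2/5 + 1*2/5 = 2/5
  d_1[s_2] = 0*3/5 + 1*3/5 = 3/5
d_1 = (s_1=2/5, s_2=3/5)
  d_2[s_1] = 2/5*2/5 + 3/5*2/5 = 2/5
  d_2[s_2] = 2/5*3/5 + 3/5*3/5 = 3/5
d_2 = (s_1=2/5, s_2=3/5)

Answer: 2/5 3/5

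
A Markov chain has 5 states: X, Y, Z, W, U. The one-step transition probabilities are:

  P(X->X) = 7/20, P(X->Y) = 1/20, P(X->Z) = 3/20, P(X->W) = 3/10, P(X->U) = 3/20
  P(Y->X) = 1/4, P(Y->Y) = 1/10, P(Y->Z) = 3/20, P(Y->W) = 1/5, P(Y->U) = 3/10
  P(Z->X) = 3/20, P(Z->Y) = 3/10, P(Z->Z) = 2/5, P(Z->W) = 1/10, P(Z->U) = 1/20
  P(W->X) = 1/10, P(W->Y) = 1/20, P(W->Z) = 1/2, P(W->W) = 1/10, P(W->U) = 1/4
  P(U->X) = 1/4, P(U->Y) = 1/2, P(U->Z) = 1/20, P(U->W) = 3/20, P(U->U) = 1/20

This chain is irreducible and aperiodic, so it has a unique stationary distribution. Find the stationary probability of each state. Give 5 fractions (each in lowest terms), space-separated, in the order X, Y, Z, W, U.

The stationary distribution satisfies pi = pi * P, i.e.:
  pi_X = 7/20*pi_X + 1/4*pi_Y + 3/20*pi_Z + 1/10*pi_W + 1/4*pi_U
  pi_Y = 1/20*pi_X + 1/10*pi_Y + 3/10*pi_Z + 1/20*pi_W + 1/2*pi_U
  pi_Z = 3/20*pi_X + 3/20*pi_Y + 2/5*pi_Z + 1/2*pi_W + 1/20*pi_U
  pi_W = 3/10*pi_X + 1/5*pi_Y + 1/10*pi_Z + 1/10*pi_W + 3/20*pi_U
  pi_U = 3/20*pi_X + 3/10*pi_Y + 1/20*pi_Z + 1/4*pi_W + 1/20*pi_U
with normalization: pi_X + pi_Y + pi_Z + pi_W + pi_U = 1.

Using the first 4 balance equations plus normalization, the linear system A*pi = b is:
  [-13/20, 1/4, 3/20, 1/10, 1/4] . pi = 0
  [1/20, -9/10, 3/10, 1/20, 1/2] . pi = 0
  [3/20, 3/20, -3/5, 1/2, 1/20] . pi = 0
  [3/10, 1/5, 1/10, -9/10, 3/20] . pi = 0
  [1, 1, 1, 1, 1] . pi = 1

Solving yields:
  pi_X = 751/3407
  pi_Y = 1985/10221
  pi_Z = 2650/10221
  pi_W = 5251/30663
  pi_U = 4748/30663

Verification (pi * P):
  751/3407*7/20 + 1985/10221*1/4 + 2650/10221*3/20 + 5251/30663*1/10 + 4748/30663*1/4 = 751/3407 = pi_X  (ok)
  751/3407*1/20 + 1985/10221*1/10 + 2650/10221*3/10 + 5251/30663*1/20 + 4748/30663*1/2 = 1985/10221 = pi_Y  (ok)
  751/3407*3/20 + 1985/10221*3/20 + 2650/10221*2/5 + 5251/30663*1/2 + 4748/30663*1/20 = 2650/10221 = pi_Z  (ok)
  751/3407*3/10 + 1985/10221*1/5 + 2650/10221*1/10 + 5251/30663*1/10 + 4748/30663*3/20 = 5251/30663 = pi_W  (ok)
  751/3407*3/20 + 1985/10221*3/10 + 2650/10221*1/20 + 5251/30663*1/4 + 4748/30663*1/20 = 4748/30663 = pi_U  (ok)

Answer: 751/3407 1985/10221 2650/10221 5251/30663 4748/30663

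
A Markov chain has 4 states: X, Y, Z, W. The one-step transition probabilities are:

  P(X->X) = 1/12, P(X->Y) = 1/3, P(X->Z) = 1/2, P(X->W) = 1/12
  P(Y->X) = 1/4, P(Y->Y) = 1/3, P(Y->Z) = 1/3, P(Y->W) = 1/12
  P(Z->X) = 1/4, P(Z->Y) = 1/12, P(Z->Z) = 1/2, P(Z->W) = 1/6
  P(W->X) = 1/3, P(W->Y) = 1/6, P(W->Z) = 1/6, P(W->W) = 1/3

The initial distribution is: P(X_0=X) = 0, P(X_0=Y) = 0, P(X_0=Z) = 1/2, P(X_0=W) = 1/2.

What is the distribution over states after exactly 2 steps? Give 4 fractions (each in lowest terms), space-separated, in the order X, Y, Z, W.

Answer: 2/9 5/24 19/48 25/144

Derivation:
Propagating the distribution step by step (d_{t+1} = d_t * P):
d_0 = (X=0, Y=0, Z=1/2, W=1/2)
  d_1[X] = 0*1/12 + 0*1/4 + 1/2*1/4 + 1/2*1/3 = 7/24
  d_1[Y] = 0*1/3 + 0*1/3 + 1/2*1/12 + 1/2*1/6 = 1/8
  d_1[Z] = 0*1/2 + 0*1/3 + 1/2*1/2 + 1/2*1/6 = 1/3
  d_1[W] = 0*1/12 + 0*1/12 + 1/2*1/6 + 1/2*1/3 = 1/4
d_1 = (X=7/24, Y=1/8, Z=1/3, W=1/4)
  d_2[X] = 7/24*1/12 + 1/8*1/4 + 1/3*1/4 + 1/4*1/3 = 2/9
  d_2[Y] = 7/24*1/3 + 1/8*1/3 + 1/3*1/12 + 1/4*1/6 = 5/24
  d_2[Z] = 7/24*1/2 + 1/8*1/3 + 1/3*1/2 + 1/4*1/6 = 19/48
  d_2[W] = 7/24*1/12 + 1/8*1/12 + 1/3*1/6 + 1/4*1/3 = 25/144
d_2 = (X=2/9, Y=5/24, Z=19/48, W=25/144)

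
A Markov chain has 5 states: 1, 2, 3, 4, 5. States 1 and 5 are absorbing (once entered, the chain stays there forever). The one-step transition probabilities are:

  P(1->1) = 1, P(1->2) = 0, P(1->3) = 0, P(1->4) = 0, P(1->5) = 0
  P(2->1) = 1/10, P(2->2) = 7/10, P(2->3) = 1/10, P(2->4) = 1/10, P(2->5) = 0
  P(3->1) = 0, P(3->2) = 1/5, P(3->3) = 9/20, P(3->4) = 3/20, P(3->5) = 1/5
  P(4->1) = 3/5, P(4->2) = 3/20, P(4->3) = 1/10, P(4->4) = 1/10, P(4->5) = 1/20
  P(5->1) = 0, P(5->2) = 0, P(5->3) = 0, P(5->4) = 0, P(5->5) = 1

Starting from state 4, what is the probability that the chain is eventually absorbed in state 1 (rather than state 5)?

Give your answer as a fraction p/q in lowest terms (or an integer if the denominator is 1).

Answer: 389/454

Derivation:
Let a_i = P(absorbed in 1 | start in state i).
Boundary conditions: a_1 = 1, a_5 = 0.
For each transient state i, a_i = sum_j P(i->j) * a_j:
  a_2 = 1/10*a_1 + 7/10*a_2 + 1/10*a_3 + 1/10*a_4 + 0*a_5
  a_3 = 0*a_1 + 1/5*a_2 + 9/20*a_3 + 3/20*a_4 + 1/5*a_5
  a_4 = 3/5*a_1 + 3/20*a_2 + 1/10*a_3 + 1/10*a_4 + 1/20*a_5

Substituting a_1 = 1 and a_5 = 0, rearrange to (I - Q) a = r where r[i] = P(i -> 1):
  [3/10, -1/10, -1/10] . (a_2, a_3, a_4) = 1/10
  [-1/5, 11/20, -3/20] . (a_2, a_3, a_4) = 0
  [-3/20, -1/10, 9/10] . (a_2, a_3, a_4) = 3/5

Solving yields:
  a_2 = 180/227
  a_3 = 237/454
  a_4 = 389/454

Starting state is 4, so the absorption probability is a_4 = 389/454.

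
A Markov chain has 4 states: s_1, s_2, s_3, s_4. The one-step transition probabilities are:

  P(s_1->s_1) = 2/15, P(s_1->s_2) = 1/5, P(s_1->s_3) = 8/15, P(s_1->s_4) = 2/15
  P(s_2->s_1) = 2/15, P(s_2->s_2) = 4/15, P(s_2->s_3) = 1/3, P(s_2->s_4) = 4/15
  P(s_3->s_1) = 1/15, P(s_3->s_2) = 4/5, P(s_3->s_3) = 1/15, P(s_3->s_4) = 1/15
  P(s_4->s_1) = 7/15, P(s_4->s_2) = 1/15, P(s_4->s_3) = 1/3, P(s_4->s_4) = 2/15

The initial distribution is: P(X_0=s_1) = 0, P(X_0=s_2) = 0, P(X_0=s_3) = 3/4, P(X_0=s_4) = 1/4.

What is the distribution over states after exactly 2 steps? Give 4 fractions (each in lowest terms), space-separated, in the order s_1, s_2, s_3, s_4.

Propagating the distribution step by step (d_{t+1} = d_t * P):
d_0 = (s_1=0, s_2=0, s_3=3/4, s_4=1/4)
  d_1[s_1] = 0*2/15 + 0*2/15 + 3/4*1/15 + 1/4*7/15 = 1/6
  d_1[s_2] = 0*1/5 + 0*4/15 + 3/4*4/5 + 1/4*1/15 = 37/60
  d_1[s_3] = 0*8/15 + 0*1/3 + 3/4*1/15 + 1/4*1/3 = 2/15
  d_1[s_4] = 0*2/15 + 0*4/15 + 3/4*1/15 + 1/4*2/15 = 1/12
d_1 = (s_1=1/6, s_2=37/60, s_3=2/15, s_4=1/12)
  d_2[s_1] = 1/6*2/15 + 37/60*2/15 + 2/15*1/15 + 1/12*7/15 = 137/900
  d_2[s_2] = 1/6*1/5 + 37/60*4/15 + 2/15*4/5 + 1/12*1/15 = 31/100
  d_2[s_3] = 1/6*8/15 + 37/60*1/3 + 2/15*1/15 + 1/12*1/3 = 149/450
  d_2[s_4] = 1/6*2/15 + 37/60*4/15 + 2/15*1/15 + 1/12*2/15 = 31/150
d_2 = (s_1=137/900, s_2=31/100, s_3=149/450, s_4=31/150)

Answer: 137/900 31/100 149/450 31/150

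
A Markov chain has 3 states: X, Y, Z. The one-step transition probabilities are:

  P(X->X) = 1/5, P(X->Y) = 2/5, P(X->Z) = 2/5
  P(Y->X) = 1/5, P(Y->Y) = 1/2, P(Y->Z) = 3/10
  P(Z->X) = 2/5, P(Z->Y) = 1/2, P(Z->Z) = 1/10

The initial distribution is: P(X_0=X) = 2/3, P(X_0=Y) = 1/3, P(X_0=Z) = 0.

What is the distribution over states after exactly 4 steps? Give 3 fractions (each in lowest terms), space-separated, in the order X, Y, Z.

Answer: 639/2500 3563/7500 101/375

Derivation:
Propagating the distribution step by step (d_{t+1} = d_t * P):
d_0 = (X=2/3, Y=1/3, Z=0)
  d_1[X] = 2/3*1/5 + 1/3*1/5 + 0*2/5 = 1/5
  d_1[Y] = 2/3*2/5 + 1/3*1/2 + 0*1/2 = 13/30
  d_1[Z] = 2/3*2/5 + 1/3*3/10 + 0*1/10 = 11/30
d_1 = (X=1/5, Y=13/30, Z=11/30)
  d_2[X] = 1/5*1/5 + 13/30*1/5 + 11/30*2/5 = 41/150
  d_2[Y] = 1/5*2/5 + 13/30*1/2 + 11/30*1/2 = 12/25
  d_2[Z] = 1/5*2/5 + 13/30*3/10 + 11/30*1/10 = 37/150
d_2 = (X=41/150, Y=12/25, Z=37/150)
  d_3[X] = 41/150*1/5 + 12/25*1/5 + 37/150*2/5 = 187/750
  d_3[Y] = 41/150*2/5 + 12/25*1/2 + 37/150*1/2 = 709/1500
  d_3[Z] = 41/150*2/5 + 12/25*3/10 + 37/150*1/10 = 139/500
d_3 = (X=187/750, Y=709/1500, Z=139/500)
  d_4[X] = 187/750*1/5 + 709/1500*1/5 + 139/500*2/5 = 639/2500
  d_4[Y] = 187/750*2/5 + 709/1500*1/2 + 139/500*1/2 = 3563/7500
  d_4[Z] = 187/750*2/5 + 709/1500*3/10 + 139/500*1/10 = 101/375
d_4 = (X=639/2500, Y=3563/7500, Z=101/375)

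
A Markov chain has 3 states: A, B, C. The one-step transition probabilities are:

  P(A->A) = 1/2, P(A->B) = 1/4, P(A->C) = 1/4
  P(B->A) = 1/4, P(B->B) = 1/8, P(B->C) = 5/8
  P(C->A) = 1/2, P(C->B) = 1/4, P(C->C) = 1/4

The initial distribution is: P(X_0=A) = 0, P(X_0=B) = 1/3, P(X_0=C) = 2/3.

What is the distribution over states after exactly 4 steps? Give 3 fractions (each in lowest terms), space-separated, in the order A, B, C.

Propagating the distribution step by step (d_{t+1} = d_t * P):
d_0 = (A=0, B=1/3, C=2/3)
  d_1[A] = 0*1/2 + 1/3*1/4 + 2/3*1/2 = 5/12
  d_1[B] = 0*1/4 + 1/3*1/8 + 2/3*1/4 = 5/24
  d_1[C] = 0*1/4 + 1/3*5/8 + 2/3*1/4 = 3/8
d_1 = (A=5/12, B=5/24, C=3/8)
  d_2[A] = 5/12*1/2 + 5/24*1/4 + 3/8*1/2 = 43/96
  d_2[B] = 5/12*1/4 + 5/24*1/8 + 3/8*1/4 = 43/192
  d_2[C] = 5/12*1/4 + 5/24*5/8 + 3/8*1/4 = 21/64
d_2 = (A=43/96, B=43/192, C=21/64)
  d_3[A] = 43/96*1/2 + 43/192*1/4 + 21/64*1/2 = 341/768
  d_3[B] = 43/96*1/4 + 43/192*1/8 + 21/64*1/4 = 341/1536
  d_3[C] = 43/96*1/4 + 43/192*5/8 + 21/64*1/4 = 171/512
d_3 = (A=341/768, B=341/1536, C=171/512)
  d_4[A] = 341/768*1/2 + 341/1536*1/4 + 171/512*1/2 = 2731/6144
  d_4[B] = 341/768*1/4 + 341/1536*1/8 + 171/512*1/4 = 2731/12288
  d_4[C] = 341/768*1/4 + 341/1536*5/8 + 171/512*1/4 = 1365/4096
d_4 = (A=2731/6144, B=2731/12288, C=1365/4096)

Answer: 2731/6144 2731/12288 1365/4096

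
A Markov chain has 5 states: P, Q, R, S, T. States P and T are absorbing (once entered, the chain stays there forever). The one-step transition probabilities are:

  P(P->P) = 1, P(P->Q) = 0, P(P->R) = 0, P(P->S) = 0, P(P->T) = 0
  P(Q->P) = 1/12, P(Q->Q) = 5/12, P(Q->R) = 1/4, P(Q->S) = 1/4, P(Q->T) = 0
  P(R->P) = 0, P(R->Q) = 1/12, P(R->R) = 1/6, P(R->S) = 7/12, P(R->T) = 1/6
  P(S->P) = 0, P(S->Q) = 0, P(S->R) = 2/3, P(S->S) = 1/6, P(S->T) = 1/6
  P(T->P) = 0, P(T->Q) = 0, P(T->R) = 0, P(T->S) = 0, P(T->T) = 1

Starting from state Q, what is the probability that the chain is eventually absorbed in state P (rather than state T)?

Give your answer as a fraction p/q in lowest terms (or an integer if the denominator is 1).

Let a_i = P(absorbed in P | start in state i).
Boundary conditions: a_P = 1, a_T = 0.
For each transient state i, a_i = sum_j P(i->j) * a_j:
  a_Q = 1/12*a_P + 5/12*a_Q + 1/4*a_R + 1/4*a_S + 0*a_T
  a_R = 0*a_P + 1/12*a_Q + 1/6*a_R + 7/12*a_S + 1/6*a_T
  a_S = 0*a_P + 0*a_Q + 2/3*a_R + 1/6*a_S + 1/6*a_T

Substituting a_P = 1 and a_T = 0, rearrange to (I - Q) a = r where r[i] = P(i -> P):
  [7/12, -1/4, -1/4] . (a_Q, a_R, a_S) = 1/12
  [-1/12, 5/6, -7/12] . (a_Q, a_R, a_S) = 0
  [0, -2/3, 5/6] . (a_Q, a_R, a_S) = 0

Solving yields:
  a_Q = 22/127
  a_R = 5/127
  a_S = 4/127

Starting state is Q, so the absorption probability is a_Q = 22/127.

Answer: 22/127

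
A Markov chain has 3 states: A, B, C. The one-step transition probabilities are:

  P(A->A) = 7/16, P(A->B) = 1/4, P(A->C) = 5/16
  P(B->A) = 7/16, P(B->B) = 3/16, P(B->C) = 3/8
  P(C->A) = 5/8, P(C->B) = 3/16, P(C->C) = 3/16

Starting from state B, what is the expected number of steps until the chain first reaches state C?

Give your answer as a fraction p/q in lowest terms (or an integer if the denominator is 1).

Answer: 256/89

Derivation:
Let h_i = expected steps to first reach C from state i.
Boundary: h_C = 0.
First-step equations for the other states:
  h_A = 1 + 7/16*h_A + 1/4*h_B + 5/16*h_C
  h_B = 1 + 7/16*h_A + 3/16*h_B + 3/8*h_C

Substituting h_C = 0 and rearranging gives the linear system (I - Q) h = 1:
  [9/16, -1/4] . (h_A, h_B) = 1
  [-7/16, 13/16] . (h_A, h_B) = 1

Solving yields:
  h_A = 272/89
  h_B = 256/89

Starting state is B, so the expected hitting time is h_B = 256/89.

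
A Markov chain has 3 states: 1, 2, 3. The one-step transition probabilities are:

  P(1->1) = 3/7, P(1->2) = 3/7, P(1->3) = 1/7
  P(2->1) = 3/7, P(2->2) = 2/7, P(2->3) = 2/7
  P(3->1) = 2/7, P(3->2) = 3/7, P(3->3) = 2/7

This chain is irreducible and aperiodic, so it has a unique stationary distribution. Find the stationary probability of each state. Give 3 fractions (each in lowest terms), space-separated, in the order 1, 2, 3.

Answer: 19/48 3/8 11/48

Derivation:
The stationary distribution satisfies pi = pi * P, i.e.:
  pi_1 = 3/7*pi_1 + 3/7*pi_2 + 2/7*pi_3
  pi_2 = 3/7*pi_1 + 2/7*pi_2 + 3/7*pi_3
  pi_3 = 1/7*pi_1 + 2/7*pi_2 + 2/7*pi_3
with normalization: pi_1 + pi_2 + pi_3 = 1.

Using the first 2 balance equations plus normalization, the linear system A*pi = b is:
  [-4/7, 3/7, 2/7] . pi = 0
  [3/7, -5/7, 3/7] . pi = 0
  [1, 1, 1] . pi = 1

Solving yields:
  pi_1 = 19/48
  pi_2 = 3/8
  pi_3 = 11/48

Verification (pi * P):
  19/48*3/7 + 3/8*3/7 + 11/48*2/7 = 19/48 = pi_1  (ok)
  19/48*3/7 + 3/8*2/7 + 11/48*3/7 = 3/8 = pi_2  (ok)
  19/48*1/7 + 3/8*2/7 + 11/48*2/7 = 11/48 = pi_3  (ok)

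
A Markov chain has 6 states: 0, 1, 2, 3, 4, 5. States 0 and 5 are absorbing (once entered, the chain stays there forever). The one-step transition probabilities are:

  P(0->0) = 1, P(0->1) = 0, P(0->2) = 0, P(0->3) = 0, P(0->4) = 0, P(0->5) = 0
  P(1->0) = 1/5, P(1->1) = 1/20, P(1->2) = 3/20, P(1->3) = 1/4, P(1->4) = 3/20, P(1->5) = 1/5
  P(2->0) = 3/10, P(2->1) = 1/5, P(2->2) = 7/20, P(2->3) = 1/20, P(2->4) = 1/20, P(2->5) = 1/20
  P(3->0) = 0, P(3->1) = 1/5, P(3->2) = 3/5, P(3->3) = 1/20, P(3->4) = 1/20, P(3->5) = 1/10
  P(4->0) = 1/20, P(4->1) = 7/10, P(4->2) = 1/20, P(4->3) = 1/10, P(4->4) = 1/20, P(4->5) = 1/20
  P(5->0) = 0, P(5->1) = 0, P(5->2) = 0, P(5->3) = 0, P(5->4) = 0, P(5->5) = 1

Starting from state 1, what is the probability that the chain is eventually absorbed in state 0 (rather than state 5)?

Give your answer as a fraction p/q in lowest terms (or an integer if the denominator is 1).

Let a_i = P(absorbed in 0 | start in state i).
Boundary conditions: a_0 = 1, a_5 = 0.
For each transient state i, a_i = sum_j P(i->j) * a_j:
  a_1 = 1/5*a_0 + 1/20*a_1 + 3/20*a_2 + 1/4*a_3 + 3/20*a_4 + 1/5*a_5
  a_2 = 3/10*a_0 + 1/5*a_1 + 7/20*a_2 + 1/20*a_3 + 1/20*a_4 + 1/20*a_5
  a_3 = 0*a_0 + 1/5*a_1 + 3/5*a_2 + 1/20*a_3 + 1/20*a_4 + 1/10*a_5
  a_4 = 1/20*a_0 + 7/10*a_1 + 1/20*a_2 + 1/10*a_3 + 1/20*a_4 + 1/20*a_5

Substituting a_0 = 1 and a_5 = 0, rearrange to (I - Q) a = r where r[i] = P(i -> 0):
  [19/20, -3/20, -1/4, -3/20] . (a_1, a_2, a_3, a_4) = 1/5
  [-1/5, 13/20, -1/20, -1/20] . (a_1, a_2, a_3, a_4) = 3/10
  [-1/5, -3/5, 19/20, -1/20] . (a_1, a_2, a_3, a_4) = 0
  [-7/10, -1/20, -1/10, 19/20] . (a_1, a_2, a_3, a_4) = 1/20

Solving yields:
  a_1 = 32576/56145
  a_2 = 41114/56145
  a_3 = 34549/56145
  a_4 = 32759/56145

Starting state is 1, so the absorption probability is a_1 = 32576/56145.

Answer: 32576/56145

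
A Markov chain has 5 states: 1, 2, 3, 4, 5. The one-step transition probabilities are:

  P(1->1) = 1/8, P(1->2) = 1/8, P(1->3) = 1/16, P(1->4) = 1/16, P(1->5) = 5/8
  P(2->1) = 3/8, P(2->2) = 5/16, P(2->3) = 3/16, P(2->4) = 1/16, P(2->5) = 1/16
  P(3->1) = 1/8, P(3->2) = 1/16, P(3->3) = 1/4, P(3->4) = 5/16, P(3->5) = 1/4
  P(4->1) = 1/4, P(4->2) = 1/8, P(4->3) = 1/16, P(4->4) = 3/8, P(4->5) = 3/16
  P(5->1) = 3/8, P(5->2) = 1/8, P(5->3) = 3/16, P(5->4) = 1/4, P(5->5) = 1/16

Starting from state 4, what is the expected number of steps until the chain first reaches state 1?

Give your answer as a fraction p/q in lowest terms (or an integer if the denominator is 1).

Let h_i = expected steps to first reach 1 from state i.
Boundary: h_1 = 0.
First-step equations for the other states:
  h_2 = 1 + 3/8*h_1 + 5/16*h_2 + 3/16*h_3 + 1/16*h_4 + 1/16*h_5
  h_3 = 1 + 1/8*h_1 + 1/16*h_2 + 1/4*h_3 + 5/16*h_4 + 1/4*h_5
  h_4 = 1 + 1/4*h_1 + 1/8*h_2 + 1/16*h_3 + 3/8*h_4 + 3/16*h_5
  h_5 = 1 + 3/8*h_1 + 1/8*h_2 + 3/16*h_3 + 1/4*h_4 + 1/16*h_5

Substituting h_1 = 0 and rearranging gives the linear system (I - Q) h = 1:
  [11/16, -3/16, -1/16, -1/16] . (h_2, h_3, h_4, h_5) = 1
  [-1/16, 3/4, -5/16, -1/4] . (h_2, h_3, h_4, h_5) = 1
  [-1/8, -1/16, 5/8, -3/16] . (h_2, h_3, h_4, h_5) = 1
  [-1/8, -3/16, -1/4, 15/16] . (h_2, h_3, h_4, h_5) = 1

Solving yields:
  h_2 = 1348/415
  h_3 = 1761/415
  h_4 = 1524/415
  h_5 = 1381/415

Starting state is 4, so the expected hitting time is h_4 = 1524/415.

Answer: 1524/415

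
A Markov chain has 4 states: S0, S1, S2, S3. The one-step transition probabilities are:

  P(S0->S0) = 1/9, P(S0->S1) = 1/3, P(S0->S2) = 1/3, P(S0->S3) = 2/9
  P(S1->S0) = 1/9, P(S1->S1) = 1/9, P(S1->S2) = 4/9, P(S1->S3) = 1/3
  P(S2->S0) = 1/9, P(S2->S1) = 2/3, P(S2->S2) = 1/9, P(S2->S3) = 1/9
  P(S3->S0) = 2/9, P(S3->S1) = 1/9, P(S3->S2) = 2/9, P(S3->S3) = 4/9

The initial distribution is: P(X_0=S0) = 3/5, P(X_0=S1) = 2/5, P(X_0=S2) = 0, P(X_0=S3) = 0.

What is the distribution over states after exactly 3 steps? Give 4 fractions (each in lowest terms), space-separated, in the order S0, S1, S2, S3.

Answer: 19/135 1019/3645 349/1215 1066/3645

Derivation:
Propagating the distribution step by step (d_{t+1} = d_t * P):
d_0 = (S0=3/5, S1=2/5, S2=0, S3=0)
  d_1[S0] = 3/5*1/9 + 2/5*1/9 + 0*1/9 + 0*2/9 = 1/9
  d_1[S1] = 3/5*1/3 + 2/5*1/9 + 0*2/3 + 0*1/9 = 11/45
  d_1[S2] = 3/5*1/3 + 2/5*4/9 + 0*1/9 + 0*2/9 = 17/45
  d_1[S3] = 3/5*2/9 + 2/5*1/3 + 0*1/9 + 0*4/9 = 4/15
d_1 = (S0=1/9, S1=11/45, S2=17/45, S3=4/15)
  d_2[S0] = 1/9*1/9 + 11/45*1/9 + 17/45*1/9 + 4/15*2/9 = 19/135
  d_2[S1] = 1/9*1/3 + 11/45*1/9 + 17/45*2/3 + 4/15*1/9 = 28/81
  d_2[S2] = 1/9*1/3 + 11/45*4/9 + 17/45*1/9 + 4/15*2/9 = 20/81
  d_2[S3] = 1/9*2/9 + 11/45*1/3 + 17/45*1/9 + 4/15*4/9 = 4/15
d_2 = (S0=19/135, S1=28/81, S2=20/81, S3=4/15)
  d_3[S0] = 19/135*1/9 + 28/81*1/9 + 20/81*1/9 + 4/15*2/9 = 19/135
  d_3[S1] = 19/135*1/3 + 28/81*1/9 + 20/81*2/3 + 4/15*1/9 = 1019/3645
  d_3[S2] = 19/135*1/3 + 28/81*4/9 + 20/81*1/9 + 4/15*2/9 = 349/1215
  d_3[S3] = 19/135*2/9 + 28/81*1/3 + 20/81*1/9 + 4/15*4/9 = 1066/3645
d_3 = (S0=19/135, S1=1019/3645, S2=349/1215, S3=1066/3645)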